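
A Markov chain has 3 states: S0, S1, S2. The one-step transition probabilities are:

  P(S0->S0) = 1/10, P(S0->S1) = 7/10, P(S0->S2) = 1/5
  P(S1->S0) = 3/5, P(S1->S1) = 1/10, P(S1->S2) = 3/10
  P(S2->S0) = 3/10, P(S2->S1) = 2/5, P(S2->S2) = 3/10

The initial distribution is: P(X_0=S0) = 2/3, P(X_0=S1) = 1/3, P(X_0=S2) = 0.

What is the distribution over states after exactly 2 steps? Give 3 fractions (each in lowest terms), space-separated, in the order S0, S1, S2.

Propagating the distribution step by step (d_{t+1} = d_t * P):
d_0 = (S0=2/3, S1=1/3, S2=0)
  d_1[S0] = 2/3*1/10 + 1/3*3/5 + 0*3/10 = 4/15
  d_1[S1] = 2/3*7/10 + 1/3*1/10 + 0*2/5 = 1/2
  d_1[S2] = 2/3*1/5 + 1/3*3/10 + 0*3/10 = 7/30
d_1 = (S0=4/15, S1=1/2, S2=7/30)
  d_2[S0] = 4/15*1/10 + 1/2*3/5 + 7/30*3/10 = 119/300
  d_2[S1] = 4/15*7/10 + 1/2*1/10 + 7/30*2/5 = 33/100
  d_2[S2] = 4/15*1/5 + 1/2*3/10 + 7/30*3/10 = 41/150
d_2 = (S0=119/300, S1=33/100, S2=41/150)

Answer: 119/300 33/100 41/150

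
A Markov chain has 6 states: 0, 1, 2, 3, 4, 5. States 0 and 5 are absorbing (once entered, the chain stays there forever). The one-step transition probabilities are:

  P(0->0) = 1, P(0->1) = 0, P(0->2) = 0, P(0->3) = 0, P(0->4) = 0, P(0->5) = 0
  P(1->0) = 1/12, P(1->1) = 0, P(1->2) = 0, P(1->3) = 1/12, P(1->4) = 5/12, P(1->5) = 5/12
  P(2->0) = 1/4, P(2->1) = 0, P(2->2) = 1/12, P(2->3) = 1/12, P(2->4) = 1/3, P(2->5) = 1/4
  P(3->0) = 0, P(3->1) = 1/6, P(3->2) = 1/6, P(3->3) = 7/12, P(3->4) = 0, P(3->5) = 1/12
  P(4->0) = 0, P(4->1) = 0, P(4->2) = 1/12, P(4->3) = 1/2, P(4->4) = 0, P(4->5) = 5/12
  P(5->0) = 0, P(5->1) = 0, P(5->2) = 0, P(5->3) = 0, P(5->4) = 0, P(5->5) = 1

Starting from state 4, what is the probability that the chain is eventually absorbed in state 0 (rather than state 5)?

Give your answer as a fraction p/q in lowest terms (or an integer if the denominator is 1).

Let a_i = P(absorbed in 0 | start in state i).
Boundary conditions: a_0 = 1, a_5 = 0.
For each transient state i, a_i = sum_j P(i->j) * a_j:
  a_1 = 1/12*a_0 + 0*a_1 + 0*a_2 + 1/12*a_3 + 5/12*a_4 + 5/12*a_5
  a_2 = 1/4*a_0 + 0*a_1 + 1/12*a_2 + 1/12*a_3 + 1/3*a_4 + 1/4*a_5
  a_3 = 0*a_0 + 1/6*a_1 + 1/6*a_2 + 7/12*a_3 + 0*a_4 + 1/12*a_5
  a_4 = 0*a_0 + 0*a_1 + 1/12*a_2 + 1/2*a_3 + 0*a_4 + 5/12*a_5

Substituting a_0 = 1 and a_5 = 0, rearrange to (I - Q) a = r where r[i] = P(i -> 0):
  [1, 0, -1/12, -5/12] . (a_1, a_2, a_3, a_4) = 1/12
  [0, 11/12, -1/12, -1/3] . (a_1, a_2, a_3, a_4) = 1/4
  [-1/6, -1/6, 5/12, 0] . (a_1, a_2, a_3, a_4) = 0
  [0, -1/12, -1/2, 1] . (a_1, a_2, a_3, a_4) = 0

Solving yields:
  a_1 = 179/1178
  a_2 = 198/589
  a_3 = 115/589
  a_4 = 74/589

Starting state is 4, so the absorption probability is a_4 = 74/589.

Answer: 74/589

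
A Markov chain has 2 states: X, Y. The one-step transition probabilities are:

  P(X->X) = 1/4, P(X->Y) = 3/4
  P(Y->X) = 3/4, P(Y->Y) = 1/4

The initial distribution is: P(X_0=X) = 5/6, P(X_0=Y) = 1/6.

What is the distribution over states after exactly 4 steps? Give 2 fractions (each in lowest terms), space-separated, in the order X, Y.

Propagating the distribution step by step (d_{t+1} = d_t * P):
d_0 = (X=5/6, Y=1/6)
  d_1[X] = 5/6*1/4 + 1/6*3/4 = 1/3
  d_1[Y] = 5/6*3/4 + 1/6*1/4 = 2/3
d_1 = (X=1/3, Y=2/3)
  d_2[X] = 1/3*1/4 + 2/3*3/4 = 7/12
  d_2[Y] = 1/3*3/4 + 2/3*1/4 = 5/12
d_2 = (X=7/12, Y=5/12)
  d_3[X] = 7/12*1/4 + 5/12*3/4 = 11/24
  d_3[Y] = 7/12*3/4 + 5/12*1/4 = 13/24
d_3 = (X=11/24, Y=13/24)
  d_4[X] = 11/24*1/4 + 13/24*3/4 = 25/48
  d_4[Y] = 11/24*3/4 + 13/24*1/4 = 23/48
d_4 = (X=25/48, Y=23/48)

Answer: 25/48 23/48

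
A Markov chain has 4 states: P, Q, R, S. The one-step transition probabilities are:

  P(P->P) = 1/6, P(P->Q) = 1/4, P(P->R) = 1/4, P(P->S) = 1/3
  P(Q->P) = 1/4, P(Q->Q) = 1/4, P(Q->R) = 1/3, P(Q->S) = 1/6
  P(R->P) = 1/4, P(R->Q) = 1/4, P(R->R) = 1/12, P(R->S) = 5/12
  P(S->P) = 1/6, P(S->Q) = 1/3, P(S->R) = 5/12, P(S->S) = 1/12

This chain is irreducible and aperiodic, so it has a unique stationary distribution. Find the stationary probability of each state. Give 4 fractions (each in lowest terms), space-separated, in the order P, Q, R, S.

Answer: 178/841 683/2523 679/2523 209/841

Derivation:
The stationary distribution satisfies pi = pi * P, i.e.:
  pi_P = 1/6*pi_P + 1/4*pi_Q + 1/4*pi_R + 1/6*pi_S
  pi_Q = 1/4*pi_P + 1/4*pi_Q + 1/4*pi_R + 1/3*pi_S
  pi_R = 1/4*pi_P + 1/3*pi_Q + 1/12*pi_R + 5/12*pi_S
  pi_S = 1/3*pi_P + 1/6*pi_Q + 5/12*pi_R + 1/12*pi_S
with normalization: pi_P + pi_Q + pi_R + pi_S = 1.

Using the first 3 balance equations plus normalization, the linear system A*pi = b is:
  [-5/6, 1/4, 1/4, 1/6] . pi = 0
  [1/4, -3/4, 1/4, 1/3] . pi = 0
  [1/4, 1/3, -11/12, 5/12] . pi = 0
  [1, 1, 1, 1] . pi = 1

Solving yields:
  pi_P = 178/841
  pi_Q = 683/2523
  pi_R = 679/2523
  pi_S = 209/841

Verification (pi * P):
  178/841*1/6 + 683/2523*1/4 + 679/2523*1/4 + 209/841*1/6 = 178/841 = pi_P  (ok)
  178/841*1/4 + 683/2523*1/4 + 679/2523*1/4 + 209/841*1/3 = 683/2523 = pi_Q  (ok)
  178/841*1/4 + 683/2523*1/3 + 679/2523*1/12 + 209/841*5/12 = 679/2523 = pi_R  (ok)
  178/841*1/3 + 683/2523*1/6 + 679/2523*5/12 + 209/841*1/12 = 209/841 = pi_S  (ok)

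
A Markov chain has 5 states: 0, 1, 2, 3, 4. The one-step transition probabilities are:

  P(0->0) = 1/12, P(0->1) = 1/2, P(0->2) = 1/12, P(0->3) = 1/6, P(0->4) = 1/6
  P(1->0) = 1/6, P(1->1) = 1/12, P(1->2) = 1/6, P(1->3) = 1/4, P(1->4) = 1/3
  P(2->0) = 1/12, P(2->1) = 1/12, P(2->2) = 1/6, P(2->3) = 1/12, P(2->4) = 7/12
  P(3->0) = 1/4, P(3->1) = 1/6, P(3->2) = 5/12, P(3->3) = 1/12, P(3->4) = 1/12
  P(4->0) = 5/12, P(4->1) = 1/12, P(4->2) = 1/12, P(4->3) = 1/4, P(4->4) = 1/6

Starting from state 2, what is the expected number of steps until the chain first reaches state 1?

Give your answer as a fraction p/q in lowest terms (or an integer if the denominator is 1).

Let h_i = expected steps to first reach 1 from state i.
Boundary: h_1 = 0.
First-step equations for the other states:
  h_0 = 1 + 1/12*h_0 + 1/2*h_1 + 1/12*h_2 + 1/6*h_3 + 1/6*h_4
  h_2 = 1 + 1/12*h_0 + 1/12*h_1 + 1/6*h_2 + 1/12*h_3 + 7/12*h_4
  h_3 = 1 + 1/4*h_0 + 1/6*h_1 + 5/12*h_2 + 1/12*h_3 + 1/12*h_4
  h_4 = 1 + 5/12*h_0 + 1/12*h_1 + 1/12*h_2 + 1/4*h_3 + 1/6*h_4

Substituting h_1 = 0 and rearranging gives the linear system (I - Q) h = 1:
  [11/12, -1/12, -1/6, -1/6] . (h_0, h_2, h_3, h_4) = 1
  [-1/12, 5/6, -1/12, -7/12] . (h_0, h_2, h_3, h_4) = 1
  [-1/4, -5/12, 11/12, -1/12] . (h_0, h_2, h_3, h_4) = 1
  [-5/12, -1/12, -1/4, 5/6] . (h_0, h_2, h_3, h_4) = 1

Solving yields:
  h_0 = 2340/691
  h_2 = 11368/2073
  h_3 = 3424/691
  h_4 = 10216/2073

Starting state is 2, so the expected hitting time is h_2 = 11368/2073.

Answer: 11368/2073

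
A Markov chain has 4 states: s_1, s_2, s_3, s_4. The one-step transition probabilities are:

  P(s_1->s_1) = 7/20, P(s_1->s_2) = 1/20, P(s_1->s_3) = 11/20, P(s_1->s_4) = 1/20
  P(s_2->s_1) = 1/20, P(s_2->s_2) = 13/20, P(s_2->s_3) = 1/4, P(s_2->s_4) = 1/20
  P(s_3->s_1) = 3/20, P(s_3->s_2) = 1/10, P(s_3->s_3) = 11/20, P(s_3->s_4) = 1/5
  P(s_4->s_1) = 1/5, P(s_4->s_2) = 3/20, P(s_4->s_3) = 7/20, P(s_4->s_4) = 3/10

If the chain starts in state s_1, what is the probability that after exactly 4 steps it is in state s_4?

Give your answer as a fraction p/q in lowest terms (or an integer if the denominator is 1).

Computing P^4 by repeated multiplication:
P^1 =
  s_1: [7/20, 1/20, 11/20, 1/20]
  s_2: [1/20, 13/20, 1/4, 1/20]
  s_3: [3/20, 1/10, 11/20, 1/5]
  s_4: [1/5, 3/20, 7/20, 3/10]
P^2 =
  s_1: [87/400, 9/80, 21/40, 29/200]
  s_2: [39/400, 183/400, 69/200, 1/10]
  s_3: [9/50, 63/400, 12/25, 73/400]
  s_4: [19/100, 3/16, 89/200, 71/400]
P^3 =
  s_1: [379/2000, 633/4000, 1949/4000, 33/200]
  s_2: [103/800, 1407/4000, 1571/4000, 507/4000]
  s_3: [287/1600, 747/4000, 373/800, 1341/8000]
  s_4: [57/320, 81/400, 1833/4000, 1289/8000]
P^4 =
  s_1: [7213/40000, 2973/16000, 18781/40000, 13147/80000]
  s_2: [11753/80000, 23469/80000, 3353/8000, 703/5000]
  s_3: [28093/160000, 1617/8000, 9209/20000, 5179/32000]
  s_4: [27749/160000, 8421/40000, 18281/40000, 25443/160000]

(P^4)[s_1 -> s_4] = 13147/80000

Answer: 13147/80000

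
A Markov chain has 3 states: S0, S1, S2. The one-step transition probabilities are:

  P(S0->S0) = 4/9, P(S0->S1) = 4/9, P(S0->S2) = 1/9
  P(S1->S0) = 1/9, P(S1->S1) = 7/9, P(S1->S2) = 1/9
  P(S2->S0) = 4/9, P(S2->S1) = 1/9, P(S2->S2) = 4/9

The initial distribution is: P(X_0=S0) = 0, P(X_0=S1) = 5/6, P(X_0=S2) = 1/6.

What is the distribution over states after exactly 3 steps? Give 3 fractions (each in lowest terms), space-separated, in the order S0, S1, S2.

Propagating the distribution step by step (d_{t+1} = d_t * P):
d_0 = (S0=0, S1=5/6, S2=1/6)
  d_1[S0] = 0*4/9 + 5/6*1/9 + 1/6*4/9 = 1/6
  d_1[S1] = 0*4/9 + 5/6*7/9 + 1/6*1/9 = 2/3
  d_1[S2] = 0*1/9 + 5/6*1/9 + 1/6*4/9 = 1/6
d_1 = (S0=1/6, S1=2/3, S2=1/6)
  d_2[S0] = 1/6*4/9 + 2/3*1/9 + 1/6*4/9 = 2/9
  d_2[S1] = 1/6*4/9 + 2/3*7/9 + 1/6*1/9 = 11/18
  d_2[S2] = 1/6*1/9 + 2/3*1/9 + 1/6*4/9 = 1/6
d_2 = (S0=2/9, S1=11/18, S2=1/6)
  d_3[S0] = 2/9*4/9 + 11/18*1/9 + 1/6*4/9 = 13/54
  d_3[S1] = 2/9*4/9 + 11/18*7/9 + 1/6*1/9 = 16/27
  d_3[S2] = 2/9*1/9 + 11/18*1/9 + 1/6*4/9 = 1/6
d_3 = (S0=13/54, S1=16/27, S2=1/6)

Answer: 13/54 16/27 1/6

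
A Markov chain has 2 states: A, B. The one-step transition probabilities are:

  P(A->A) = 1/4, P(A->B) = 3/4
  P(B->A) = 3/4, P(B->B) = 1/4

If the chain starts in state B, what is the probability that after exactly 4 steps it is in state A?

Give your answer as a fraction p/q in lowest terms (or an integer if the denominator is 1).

Computing P^4 by repeated multiplication:
P^1 =
  A: [1/4, 3/4]
  B: [3/4, 1/4]
P^2 =
  A: [5/8, 3/8]
  B: [3/8, 5/8]
P^3 =
  A: [7/16, 9/16]
  B: [9/16, 7/16]
P^4 =
  A: [17/32, 15/32]
  B: [15/32, 17/32]

(P^4)[B -> A] = 15/32

Answer: 15/32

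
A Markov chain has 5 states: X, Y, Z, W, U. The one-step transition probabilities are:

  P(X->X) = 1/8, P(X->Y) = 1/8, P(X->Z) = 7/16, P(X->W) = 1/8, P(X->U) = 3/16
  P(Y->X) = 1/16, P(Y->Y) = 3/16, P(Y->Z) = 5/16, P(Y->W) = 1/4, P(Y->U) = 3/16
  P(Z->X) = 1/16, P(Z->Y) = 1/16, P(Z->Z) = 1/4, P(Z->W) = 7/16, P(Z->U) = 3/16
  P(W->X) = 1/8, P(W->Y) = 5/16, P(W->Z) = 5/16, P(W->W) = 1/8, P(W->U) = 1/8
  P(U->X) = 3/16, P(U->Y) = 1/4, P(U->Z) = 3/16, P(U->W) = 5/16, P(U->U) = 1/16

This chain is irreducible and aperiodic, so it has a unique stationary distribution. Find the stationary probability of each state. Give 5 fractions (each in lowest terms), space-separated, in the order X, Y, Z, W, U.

The stationary distribution satisfies pi = pi * P, i.e.:
  pi_X = 1/8*pi_X + 1/16*pi_Y + 1/16*pi_Z + 1/8*pi_W + 3/16*pi_U
  pi_Y = 1/8*pi_X + 3/16*pi_Y + 1/16*pi_Z + 5/16*pi_W + 1/4*pi_U
  pi_Z = 7/16*pi_X + 5/16*pi_Y + 1/4*pi_Z + 5/16*pi_W + 3/16*pi_U
  pi_W = 1/8*pi_X + 1/4*pi_Y + 7/16*pi_Z + 1/8*pi_W + 5/16*pi_U
  pi_U = 3/16*pi_X + 3/16*pi_Y + 3/16*pi_Z + 1/8*pi_W + 1/16*pi_U
with normalization: pi_X + pi_Y + pi_Z + pi_W + pi_U = 1.

Using the first 4 balance equations plus normalization, the linear system A*pi = b is:
  [-7/8, 1/16, 1/16, 1/8, 3/16] . pi = 0
  [1/8, -13/16, 1/16, 5/16, 1/4] . pi = 0
  [7/16, 5/16, -3/4, 5/16, 3/16] . pi = 0
  [1/8, 1/4, 7/16, -7/8, 5/16] . pi = 0
  [1, 1, 1, 1, 1] . pi = 1

Solving yields:
  pi_X = 8716/83233
  pi_Y = 15628/83233
  pi_Z = 24019/83233
  pi_W = 22233/83233
  pi_U = 12637/83233

Verification (pi * P):
  8716/83233*1/8 + 15628/83233*1/16 + 24019/83233*1/16 + 22233/83233*1/8 + 12637/83233*3/16 = 8716/83233 = pi_X  (ok)
  8716/83233*1/8 + 15628/83233*3/16 + 24019/83233*1/16 + 22233/83233*5/16 + 12637/83233*1/4 = 15628/83233 = pi_Y  (ok)
  8716/83233*7/16 + 15628/83233*5/16 + 24019/83233*1/4 + 22233/83233*5/16 + 12637/83233*3/16 = 24019/83233 = pi_Z  (ok)
  8716/83233*1/8 + 15628/83233*1/4 + 24019/83233*7/16 + 22233/83233*1/8 + 12637/83233*5/16 = 22233/83233 = pi_W  (ok)
  8716/83233*3/16 + 15628/83233*3/16 + 24019/83233*3/16 + 22233/83233*1/8 + 12637/83233*1/16 = 12637/83233 = pi_U  (ok)

Answer: 8716/83233 15628/83233 24019/83233 22233/83233 12637/83233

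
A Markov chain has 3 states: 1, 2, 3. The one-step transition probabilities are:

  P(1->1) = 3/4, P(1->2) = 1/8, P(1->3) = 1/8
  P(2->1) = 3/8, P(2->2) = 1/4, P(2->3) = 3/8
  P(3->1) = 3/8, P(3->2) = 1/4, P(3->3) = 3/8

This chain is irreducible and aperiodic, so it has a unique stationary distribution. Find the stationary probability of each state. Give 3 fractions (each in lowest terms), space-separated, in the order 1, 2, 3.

The stationary distribution satisfies pi = pi * P, i.e.:
  pi_1 = 3/4*pi_1 + 3/8*pi_2 + 3/8*pi_3
  pi_2 = 1/8*pi_1 + 1/4*pi_2 + 1/4*pi_3
  pi_3 = 1/8*pi_1 + 3/8*pi_2 + 3/8*pi_3
with normalization: pi_1 + pi_2 + pi_3 = 1.

Using the first 2 balance equations plus normalization, the linear system A*pi = b is:
  [-1/4, 3/8, 3/8] . pi = 0
  [1/8, -3/4, 1/4] . pi = 0
  [1, 1, 1] . pi = 1

Solving yields:
  pi_1 = 3/5
  pi_2 = 7/40
  pi_3 = 9/40

Verification (pi * P):
  3/5*3/4 + 7/40*3/8 + 9/40*3/8 = 3/5 = pi_1  (ok)
  3/5*1/8 + 7/40*1/4 + 9/40*1/4 = 7/40 = pi_2  (ok)
  3/5*1/8 + 7/40*3/8 + 9/40*3/8 = 9/40 = pi_3  (ok)

Answer: 3/5 7/40 9/40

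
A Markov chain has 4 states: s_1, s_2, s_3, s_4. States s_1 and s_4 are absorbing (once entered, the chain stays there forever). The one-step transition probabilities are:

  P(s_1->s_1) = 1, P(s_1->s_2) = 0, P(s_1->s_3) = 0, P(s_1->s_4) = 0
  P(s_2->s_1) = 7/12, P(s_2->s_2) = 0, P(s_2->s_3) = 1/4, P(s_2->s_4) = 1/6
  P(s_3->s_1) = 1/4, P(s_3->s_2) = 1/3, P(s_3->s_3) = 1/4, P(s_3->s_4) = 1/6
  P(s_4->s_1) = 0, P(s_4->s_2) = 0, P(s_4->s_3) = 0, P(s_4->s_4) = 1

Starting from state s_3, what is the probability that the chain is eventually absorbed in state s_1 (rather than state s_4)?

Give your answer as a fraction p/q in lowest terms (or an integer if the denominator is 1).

Let a_i = P(absorbed in s_1 | start in state i).
Boundary conditions: a_s_1 = 1, a_s_4 = 0.
For each transient state i, a_i = sum_j P(i->j) * a_j:
  a_s_2 = 7/12*a_s_1 + 0*a_s_2 + 1/4*a_s_3 + 1/6*a_s_4
  a_s_3 = 1/4*a_s_1 + 1/3*a_s_2 + 1/4*a_s_3 + 1/6*a_s_4

Substituting a_s_1 = 1 and a_s_4 = 0, rearrange to (I - Q) a = r where r[i] = P(i -> s_1):
  [1, -1/4] . (a_s_2, a_s_3) = 7/12
  [-1/3, 3/4] . (a_s_2, a_s_3) = 1/4

Solving yields:
  a_s_2 = 3/4
  a_s_3 = 2/3

Starting state is s_3, so the absorption probability is a_s_3 = 2/3.

Answer: 2/3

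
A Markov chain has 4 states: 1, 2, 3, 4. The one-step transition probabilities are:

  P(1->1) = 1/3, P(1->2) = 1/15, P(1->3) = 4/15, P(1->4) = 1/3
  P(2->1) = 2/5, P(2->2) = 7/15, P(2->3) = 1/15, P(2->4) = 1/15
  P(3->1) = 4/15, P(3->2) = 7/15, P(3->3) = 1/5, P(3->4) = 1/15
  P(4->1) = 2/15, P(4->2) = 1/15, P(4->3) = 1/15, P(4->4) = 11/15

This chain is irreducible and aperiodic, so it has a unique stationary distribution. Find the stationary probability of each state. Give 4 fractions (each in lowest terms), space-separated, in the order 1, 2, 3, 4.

The stationary distribution satisfies pi = pi * P, i.e.:
  pi_1 = 1/3*pi_1 + 2/5*pi_2 + 4/15*pi_3 + 2/15*pi_4
  pi_2 = 1/15*pi_1 + 7/15*pi_2 + 7/15*pi_3 + 1/15*pi_4
  pi_3 = 4/15*pi_1 + 1/15*pi_2 + 1/5*pi_3 + 1/15*pi_4
  pi_4 = 1/3*pi_1 + 1/15*pi_2 + 1/15*pi_3 + 11/15*pi_4
with normalization: pi_1 + pi_2 + pi_3 + pi_4 = 1.

Using the first 3 balance equations plus normalization, the linear system A*pi = b is:
  [-2/3, 2/5, 4/15, 2/15] . pi = 0
  [1/15, -8/15, 7/15, 1/15] . pi = 0
  [4/15, 1/15, -4/5, 1/15] . pi = 0
  [1, 1, 1, 1] . pi = 1

Solving yields:
  pi_1 = 164/639
  pi_2 = 43/213
  pi_3 = 29/213
  pi_4 = 259/639

Verification (pi * P):
  164/639*1/3 + 43/213*2/5 + 29/213*4/15 + 259/639*2/15 = 164/639 = pi_1  (ok)
  164/639*1/15 + 43/213*7/15 + 29/213*7/15 + 259/639*1/15 = 43/213 = pi_2  (ok)
  164/639*4/15 + 43/213*1/15 + 29/213*1/5 + 259/639*1/15 = 29/213 = pi_3  (ok)
  164/639*1/3 + 43/213*1/15 + 29/213*1/15 + 259/639*11/15 = 259/639 = pi_4  (ok)

Answer: 164/639 43/213 29/213 259/639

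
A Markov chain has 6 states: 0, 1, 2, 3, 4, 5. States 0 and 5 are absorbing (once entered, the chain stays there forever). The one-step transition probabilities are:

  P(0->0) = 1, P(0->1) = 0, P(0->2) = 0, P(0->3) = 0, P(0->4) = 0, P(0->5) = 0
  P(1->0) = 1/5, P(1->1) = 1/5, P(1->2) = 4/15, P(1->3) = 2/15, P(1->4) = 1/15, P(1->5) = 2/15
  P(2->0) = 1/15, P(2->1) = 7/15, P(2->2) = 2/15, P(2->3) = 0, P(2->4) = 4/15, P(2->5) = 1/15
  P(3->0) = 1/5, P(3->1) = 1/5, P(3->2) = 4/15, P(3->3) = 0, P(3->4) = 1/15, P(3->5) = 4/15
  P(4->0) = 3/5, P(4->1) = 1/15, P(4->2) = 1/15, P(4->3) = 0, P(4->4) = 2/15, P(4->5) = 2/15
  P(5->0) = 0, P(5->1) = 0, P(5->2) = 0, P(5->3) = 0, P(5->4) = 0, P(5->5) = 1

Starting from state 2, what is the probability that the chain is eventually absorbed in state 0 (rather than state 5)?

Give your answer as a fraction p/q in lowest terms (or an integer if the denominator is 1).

Let a_i = P(absorbed in 0 | start in state i).
Boundary conditions: a_0 = 1, a_5 = 0.
For each transient state i, a_i = sum_j P(i->j) * a_j:
  a_1 = 1/5*a_0 + 1/5*a_1 + 4/15*a_2 + 2/15*a_3 + 1/15*a_4 + 2/15*a_5
  a_2 = 1/15*a_0 + 7/15*a_1 + 2/15*a_2 + 0*a_3 + 4/15*a_4 + 1/15*a_5
  a_3 = 1/5*a_0 + 1/5*a_1 + 4/15*a_2 + 0*a_3 + 1/15*a_4 + 4/15*a_5
  a_4 = 3/5*a_0 + 1/15*a_1 + 1/15*a_2 + 0*a_3 + 2/15*a_4 + 2/15*a_5

Substituting a_0 = 1 and a_5 = 0, rearrange to (I - Q) a = r where r[i] = P(i -> 0):
  [4/5, -4/15, -2/15, -1/15] . (a_1, a_2, a_3, a_4) = 1/5
  [-7/15, 13/15, 0, -4/15] . (a_1, a_2, a_3, a_4) = 1/15
  [-1/5, -4/15, 1, -1/15] . (a_1, a_2, a_3, a_4) = 1/5
  [-1/15, -1/15, 0, 13/15] . (a_1, a_2, a_3, a_4) = 3/5

Solving yields:
  a_1 = 13753/21910
  a_2 = 2885/4382
  a_3 = 2427/4382
  a_4 = 8668/10955

Starting state is 2, so the absorption probability is a_2 = 2885/4382.

Answer: 2885/4382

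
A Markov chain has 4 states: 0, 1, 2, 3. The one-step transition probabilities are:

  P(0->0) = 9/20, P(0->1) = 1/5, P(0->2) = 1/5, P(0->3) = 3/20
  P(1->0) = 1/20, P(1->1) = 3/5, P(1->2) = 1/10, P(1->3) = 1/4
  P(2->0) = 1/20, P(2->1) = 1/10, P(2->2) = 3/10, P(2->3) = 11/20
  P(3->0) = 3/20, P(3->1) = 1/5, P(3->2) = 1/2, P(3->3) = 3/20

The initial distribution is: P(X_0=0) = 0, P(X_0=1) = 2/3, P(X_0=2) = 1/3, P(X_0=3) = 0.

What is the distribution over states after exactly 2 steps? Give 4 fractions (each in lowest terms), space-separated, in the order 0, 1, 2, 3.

Propagating the distribution step by step (d_{t+1} = d_t * P):
d_0 = (0=0, 1=2/3, 2=1/3, 3=0)
  d_1[0] = 0*9/20 + 2/3*1/20 + 1/3*1/20 + 0*3/20 = 1/20
  d_1[1] = 0*1/5 + 2/3*3/5 + 1/3*1/10 + 0*1/5 = 13/30
  d_1[2] = 0*1/5 + 2/3*1/10 + 1/3*3/10 + 0*1/2 = 1/6
  d_1[3] = 0*3/20 + 2/3*1/4 + 1/3*11/20 + 0*3/20 = 7/20
d_1 = (0=1/20, 1=13/30, 2=1/6, 3=7/20)
  d_2[0] = 1/20*9/20 + 13/30*1/20 + 1/6*1/20 + 7/20*3/20 = 21/200
  d_2[1] = 1/20*1/5 + 13/30*3/5 + 1/6*1/10 + 7/20*1/5 = 107/300
  d_2[2] = 1/20*1/5 + 13/30*1/10 + 1/6*3/10 + 7/20*1/2 = 167/600
  d_2[3] = 1/20*3/20 + 13/30*1/4 + 1/6*11/20 + 7/20*3/20 = 13/50
d_2 = (0=21/200, 1=107/300, 2=167/600, 3=13/50)

Answer: 21/200 107/300 167/600 13/50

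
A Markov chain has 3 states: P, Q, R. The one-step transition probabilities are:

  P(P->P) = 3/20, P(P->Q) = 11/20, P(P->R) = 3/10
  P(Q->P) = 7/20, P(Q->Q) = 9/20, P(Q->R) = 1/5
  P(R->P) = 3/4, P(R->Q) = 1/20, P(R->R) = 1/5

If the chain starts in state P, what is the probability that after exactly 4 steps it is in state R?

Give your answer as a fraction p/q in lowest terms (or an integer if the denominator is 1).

Computing P^4 by repeated multiplication:
P^1 =
  P: [3/20, 11/20, 3/10]
  Q: [7/20, 9/20, 1/5]
  R: [3/4, 1/20, 1/5]
P^2 =
  P: [11/25, 69/200, 43/200]
  Q: [9/25, 81/200, 47/200]
  R: [7/25, 89/200, 11/40]
P^3 =
  P: [87/250, 51/125, 61/250]
  Q: [93/250, 49/125, 59/250]
  R: [101/250, 46/125, 57/250]
P^4 =
  P: [189/500, 242/625, 587/2500]
  Q: [37/100, 491/1250, 593/2500]
  R: [901/2500, 499/1250, 601/2500]

(P^4)[P -> R] = 587/2500

Answer: 587/2500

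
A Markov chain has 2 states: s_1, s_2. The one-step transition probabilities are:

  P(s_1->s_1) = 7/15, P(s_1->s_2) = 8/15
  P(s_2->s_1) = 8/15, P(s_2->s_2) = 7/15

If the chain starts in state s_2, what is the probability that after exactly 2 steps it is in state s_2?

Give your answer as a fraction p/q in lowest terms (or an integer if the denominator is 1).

Answer: 113/225

Derivation:
Computing P^2 by repeated multiplication:
P^1 =
  s_1: [7/15, 8/15]
  s_2: [8/15, 7/15]
P^2 =
  s_1: [113/225, 112/225]
  s_2: [112/225, 113/225]

(P^2)[s_2 -> s_2] = 113/225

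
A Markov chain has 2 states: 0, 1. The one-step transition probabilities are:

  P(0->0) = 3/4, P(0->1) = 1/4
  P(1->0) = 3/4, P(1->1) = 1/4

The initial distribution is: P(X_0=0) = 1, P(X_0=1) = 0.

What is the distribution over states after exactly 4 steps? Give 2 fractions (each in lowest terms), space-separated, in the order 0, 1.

Answer: 3/4 1/4

Derivation:
Propagating the distribution step by step (d_{t+1} = d_t * P):
d_0 = (0=1, 1=0)
  d_1[0] = 1*3/4 + 0*3/4 = 3/4
  d_1[1] = 1*1/4 + 0*1/4 = 1/4
d_1 = (0=3/4, 1=1/4)
  d_2[0] = 3/4*3/4 + 1/4*3/4 = 3/4
  d_2[1] = 3/4*1/4 + 1/4*1/4 = 1/4
d_2 = (0=3/4, 1=1/4)
  d_3[0] = 3/4*3/4 + 1/4*3/4 = 3/4
  d_3[1] = 3/4*1/4 + 1/4*1/4 = 1/4
d_3 = (0=3/4, 1=1/4)
  d_4[0] = 3/4*3/4 + 1/4*3/4 = 3/4
  d_4[1] = 3/4*1/4 + 1/4*1/4 = 1/4
d_4 = (0=3/4, 1=1/4)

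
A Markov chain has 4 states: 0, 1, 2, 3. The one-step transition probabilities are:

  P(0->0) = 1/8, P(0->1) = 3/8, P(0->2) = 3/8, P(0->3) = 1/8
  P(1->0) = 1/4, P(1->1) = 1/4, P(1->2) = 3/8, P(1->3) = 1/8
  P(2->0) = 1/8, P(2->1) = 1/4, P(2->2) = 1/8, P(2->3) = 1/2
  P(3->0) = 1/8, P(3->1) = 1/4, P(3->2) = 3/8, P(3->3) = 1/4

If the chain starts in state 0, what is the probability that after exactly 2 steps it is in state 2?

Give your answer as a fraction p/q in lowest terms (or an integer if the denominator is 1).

Answer: 9/32

Derivation:
Computing P^2 by repeated multiplication:
P^1 =
  0: [1/8, 3/8, 3/8, 1/8]
  1: [1/4, 1/4, 3/8, 1/8]
  2: [1/8, 1/4, 1/8, 1/2]
  3: [1/8, 1/4, 3/8, 1/4]
P^2 =
  0: [11/64, 17/64, 9/32, 9/32]
  1: [5/32, 9/32, 9/32, 9/32]
  2: [5/32, 17/64, 11/32, 15/64]
  3: [5/32, 17/64, 9/32, 19/64]

(P^2)[0 -> 2] = 9/32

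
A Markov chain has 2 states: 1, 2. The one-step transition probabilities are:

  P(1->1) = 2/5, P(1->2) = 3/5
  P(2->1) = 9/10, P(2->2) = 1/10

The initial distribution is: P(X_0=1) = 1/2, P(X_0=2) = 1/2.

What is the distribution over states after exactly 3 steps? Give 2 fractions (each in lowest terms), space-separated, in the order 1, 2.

Answer: 49/80 31/80

Derivation:
Propagating the distribution step by step (d_{t+1} = d_t * P):
d_0 = (1=1/2, 2=1/2)
  d_1[1] = 1/2*2/5 + 1/2*9/10 = 13/20
  d_1[2] = 1/2*3/5 + 1/2*1/10 = 7/20
d_1 = (1=13/20, 2=7/20)
  d_2[1] = 13/20*2/5 + 7/20*9/10 = 23/40
  d_2[2] = 13/20*3/5 + 7/20*1/10 = 17/40
d_2 = (1=23/40, 2=17/40)
  d_3[1] = 23/40*2/5 + 17/40*9/10 = 49/80
  d_3[2] = 23/40*3/5 + 17/40*1/10 = 31/80
d_3 = (1=49/80, 2=31/80)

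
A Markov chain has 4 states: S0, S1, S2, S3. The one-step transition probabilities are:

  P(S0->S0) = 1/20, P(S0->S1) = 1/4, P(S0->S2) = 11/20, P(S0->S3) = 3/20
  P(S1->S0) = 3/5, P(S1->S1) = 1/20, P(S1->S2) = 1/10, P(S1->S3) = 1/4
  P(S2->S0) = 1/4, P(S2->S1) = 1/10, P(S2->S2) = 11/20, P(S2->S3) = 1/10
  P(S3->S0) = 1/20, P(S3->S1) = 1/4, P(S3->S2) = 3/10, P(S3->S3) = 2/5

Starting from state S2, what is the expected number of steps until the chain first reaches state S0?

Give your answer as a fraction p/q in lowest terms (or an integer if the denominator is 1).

Answer: 5700/1471

Derivation:
Let h_i = expected steps to first reach S0 from state i.
Boundary: h_S0 = 0.
First-step equations for the other states:
  h_S1 = 1 + 3/5*h_S0 + 1/20*h_S1 + 1/10*h_S2 + 1/4*h_S3
  h_S2 = 1 + 1/4*h_S0 + 1/10*h_S1 + 11/20*h_S2 + 1/10*h_S3
  h_S3 = 1 + 1/20*h_S0 + 1/4*h_S1 + 3/10*h_S2 + 2/5*h_S3

Substituting h_S0 = 0 and rearranging gives the linear system (I - Q) h = 1:
  [19/20, -1/10, -1/4] . (h_S1, h_S2, h_S3) = 1
  [-1/10, 9/20, -1/10] . (h_S1, h_S2, h_S3) = 1
  [-1/4, -3/10, 3/5] . (h_S1, h_S2, h_S3) = 1

Solving yields:
  h_S1 = 3980/1471
  h_S2 = 5700/1471
  h_S3 = 6960/1471

Starting state is S2, so the expected hitting time is h_S2 = 5700/1471.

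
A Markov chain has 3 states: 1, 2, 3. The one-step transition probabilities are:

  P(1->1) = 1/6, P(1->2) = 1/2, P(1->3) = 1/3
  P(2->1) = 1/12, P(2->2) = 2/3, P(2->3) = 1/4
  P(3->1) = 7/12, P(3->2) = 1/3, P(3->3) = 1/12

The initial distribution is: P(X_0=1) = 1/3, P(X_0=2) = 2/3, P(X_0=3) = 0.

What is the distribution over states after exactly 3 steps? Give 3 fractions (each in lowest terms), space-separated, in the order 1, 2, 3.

Answer: 271/1296 361/648 101/432

Derivation:
Propagating the distribution step by step (d_{t+1} = d_t * P):
d_0 = (1=1/3, 2=2/3, 3=0)
  d_1[1] = 1/3*1/6 + 2/3*1/12 + 0*7/12 = 1/9
  d_1[2] = 1/3*1/2 + 2/3*2/3 + 0*1/3 = 11/18
  d_1[3] = 1/3*1/3 + 2/3*1/4 + 0*1/12 = 5/18
d_1 = (1=1/9, 2=11/18, 3=5/18)
  d_2[1] = 1/9*1/6 + 11/18*1/12 + 5/18*7/12 = 25/108
  d_2[2] = 1/9*1/2 + 11/18*2/3 + 5/18*1/3 = 5/9
  d_2[3] = 1/9*1/3 + 11/18*1/4 + 5/18*1/12 = 23/108
d_2 = (1=25/108, 2=5/9, 3=23/108)
  d_3[1] = 25/108*1/6 + 5/9*1/12 + 23/108*7/12 = 271/1296
  d_3[2] = 25/108*1/2 + 5/9*2/3 + 23/108*1/3 = 361/648
  d_3[3] = 25/108*1/3 + 5/9*1/4 + 23/108*1/12 = 101/432
d_3 = (1=271/1296, 2=361/648, 3=101/432)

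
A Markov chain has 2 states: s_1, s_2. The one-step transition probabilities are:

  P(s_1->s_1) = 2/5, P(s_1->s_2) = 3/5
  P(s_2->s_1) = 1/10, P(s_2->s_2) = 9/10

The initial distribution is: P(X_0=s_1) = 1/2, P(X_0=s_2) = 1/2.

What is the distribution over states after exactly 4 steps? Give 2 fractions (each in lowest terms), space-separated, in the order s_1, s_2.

Answer: 583/4000 3417/4000

Derivation:
Propagating the distribution step by step (d_{t+1} = d_t * P):
d_0 = (s_1=1/2, s_2=1/2)
  d_1[s_1] = 1/2*2/5 + 1/2*1/10 = 1/4
  d_1[s_2] = 1/2*3/5 + 1/2*9/10 = 3/4
d_1 = (s_1=1/4, s_2=3/4)
  d_2[s_1] = 1/4*2/5 + 3/4*1/10 = 7/40
  d_2[s_2] = 1/4*3/5 + 3/4*9/10 = 33/40
d_2 = (s_1=7/40, s_2=33/40)
  d_3[s_1] = 7/40*2/5 + 33/40*1/10 = 61/400
  d_3[s_2] = 7/40*3/5 + 33/40*9/10 = 339/400
d_3 = (s_1=61/400, s_2=339/400)
  d_4[s_1] = 61/400*2/5 + 339/400*1/10 = 583/4000
  d_4[s_2] = 61/400*3/5 + 339/400*9/10 = 3417/4000
d_4 = (s_1=583/4000, s_2=3417/4000)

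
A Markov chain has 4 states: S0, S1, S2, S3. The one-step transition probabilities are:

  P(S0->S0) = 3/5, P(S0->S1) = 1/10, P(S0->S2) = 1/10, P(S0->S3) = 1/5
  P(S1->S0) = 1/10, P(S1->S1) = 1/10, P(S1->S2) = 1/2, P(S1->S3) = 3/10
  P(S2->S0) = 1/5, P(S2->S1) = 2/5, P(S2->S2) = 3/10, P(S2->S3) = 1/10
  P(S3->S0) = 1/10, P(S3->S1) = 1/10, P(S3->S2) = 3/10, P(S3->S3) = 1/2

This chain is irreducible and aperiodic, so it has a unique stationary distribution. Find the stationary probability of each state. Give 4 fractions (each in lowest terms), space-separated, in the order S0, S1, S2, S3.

The stationary distribution satisfies pi = pi * P, i.e.:
  pi_S0 = 3/5*pi_S0 + 1/10*pi_S1 + 1/5*pi_S2 + 1/10*pi_S3
  pi_S1 = 1/10*pi_S0 + 1/10*pi_S1 + 2/5*pi_S2 + 1/10*pi_S3
  pi_S2 = 1/10*pi_S0 + 1/2*pi_S1 + 3/10*pi_S2 + 3/10*pi_S3
  pi_S3 = 1/5*pi_S0 + 3/10*pi_S1 + 1/10*pi_S2 + 1/2*pi_S3
with normalization: pi_S0 + pi_S1 + pi_S2 + pi_S3 = 1.

Using the first 3 balance equations plus normalization, the linear system A*pi = b is:
  [-2/5, 1/10, 1/5, 1/10] . pi = 0
  [1/10, -9/10, 2/5, 1/10] . pi = 0
  [1/10, 1/2, -7/10, 3/10] . pi = 0
  [1, 1, 1, 1] . pi = 1

Solving yields:
  pi_S0 = 9/35
  pi_S1 = 13/70
  pi_S2 = 2/7
  pi_S3 = 19/70

Verification (pi * P):
  9/35*3/5 + 13/70*1/10 + 2/7*1/5 + 19/70*1/10 = 9/35 = pi_S0  (ok)
  9/35*1/10 + 13/70*1/10 + 2/7*2/5 + 19/70*1/10 = 13/70 = pi_S1  (ok)
  9/35*1/10 + 13/70*1/2 + 2/7*3/10 + 19/70*3/10 = 2/7 = pi_S2  (ok)
  9/35*1/5 + 13/70*3/10 + 2/7*1/10 + 19/70*1/2 = 19/70 = pi_S3  (ok)

Answer: 9/35 13/70 2/7 19/70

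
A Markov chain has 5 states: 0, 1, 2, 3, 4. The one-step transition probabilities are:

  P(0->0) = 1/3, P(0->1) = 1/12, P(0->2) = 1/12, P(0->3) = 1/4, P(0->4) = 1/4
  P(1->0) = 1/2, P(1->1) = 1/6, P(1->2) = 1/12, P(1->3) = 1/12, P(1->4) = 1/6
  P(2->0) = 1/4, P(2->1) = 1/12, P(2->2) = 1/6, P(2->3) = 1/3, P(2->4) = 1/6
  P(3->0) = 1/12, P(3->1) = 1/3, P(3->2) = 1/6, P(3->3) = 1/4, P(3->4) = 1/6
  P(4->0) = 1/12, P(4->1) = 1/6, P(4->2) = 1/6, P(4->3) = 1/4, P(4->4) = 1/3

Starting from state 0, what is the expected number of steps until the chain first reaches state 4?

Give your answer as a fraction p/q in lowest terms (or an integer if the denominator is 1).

Let h_i = expected steps to first reach 4 from state i.
Boundary: h_4 = 0.
First-step equations for the other states:
  h_0 = 1 + 1/3*h_0 + 1/12*h_1 + 1/12*h_2 + 1/4*h_3 + 1/4*h_4
  h_1 = 1 + 1/2*h_0 + 1/6*h_1 + 1/12*h_2 + 1/12*h_3 + 1/6*h_4
  h_2 = 1 + 1/4*h_0 + 1/12*h_1 + 1/6*h_2 + 1/3*h_3 + 1/6*h_4
  h_3 = 1 + 1/12*h_0 + 1/3*h_1 + 1/6*h_2 + 1/4*h_3 + 1/6*h_4

Substituting h_4 = 0 and rearranging gives the linear system (I - Q) h = 1:
  [2/3, -1/12, -1/12, -1/4] . (h_0, h_1, h_2, h_3) = 1
  [-1/2, 5/6, -1/12, -1/12] . (h_0, h_1, h_2, h_3) = 1
  [-1/4, -1/12, 5/6, -1/3] . (h_0, h_1, h_2, h_3) = 1
  [-1/12, -1/3, -1/6, 3/4] . (h_0, h_1, h_2, h_3) = 1

Solving yields:
  h_0 = 18084/3767
  h_1 = 19368/3767
  h_2 = 19908/3767
  h_3 = 20064/3767

Starting state is 0, so the expected hitting time is h_0 = 18084/3767.

Answer: 18084/3767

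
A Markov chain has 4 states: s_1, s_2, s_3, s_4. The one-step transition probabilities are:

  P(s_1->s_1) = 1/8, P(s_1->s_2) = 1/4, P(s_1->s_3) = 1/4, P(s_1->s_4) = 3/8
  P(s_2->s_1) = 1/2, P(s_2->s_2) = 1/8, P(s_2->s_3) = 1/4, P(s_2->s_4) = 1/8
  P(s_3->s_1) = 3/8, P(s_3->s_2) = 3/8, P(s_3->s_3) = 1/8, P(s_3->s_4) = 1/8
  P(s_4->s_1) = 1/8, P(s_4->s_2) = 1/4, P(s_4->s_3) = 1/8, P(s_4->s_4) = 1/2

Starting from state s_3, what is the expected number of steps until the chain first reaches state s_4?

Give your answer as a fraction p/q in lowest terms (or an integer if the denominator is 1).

Let h_i = expected steps to first reach s_4 from state i.
Boundary: h_s_4 = 0.
First-step equations for the other states:
  h_s_1 = 1 + 1/8*h_s_1 + 1/4*h_s_2 + 1/4*h_s_3 + 3/8*h_s_4
  h_s_2 = 1 + 1/2*h_s_1 + 1/8*h_s_2 + 1/4*h_s_3 + 1/8*h_s_4
  h_s_3 = 1 + 3/8*h_s_1 + 3/8*h_s_2 + 1/8*h_s_3 + 1/8*h_s_4

Substituting h_s_4 = 0 and rearranging gives the linear system (I - Q) h = 1:
  [7/8, -1/4, -1/4] . (h_s_1, h_s_2, h_s_3) = 1
  [-1/2, 7/8, -1/4] . (h_s_1, h_s_2, h_s_3) = 1
  [-3/8, -3/8, 7/8] . (h_s_1, h_s_2, h_s_3) = 1

Solving yields:
  h_s_1 = 648/167
  h_s_2 = 792/167
  h_s_3 = 808/167

Starting state is s_3, so the expected hitting time is h_s_3 = 808/167.

Answer: 808/167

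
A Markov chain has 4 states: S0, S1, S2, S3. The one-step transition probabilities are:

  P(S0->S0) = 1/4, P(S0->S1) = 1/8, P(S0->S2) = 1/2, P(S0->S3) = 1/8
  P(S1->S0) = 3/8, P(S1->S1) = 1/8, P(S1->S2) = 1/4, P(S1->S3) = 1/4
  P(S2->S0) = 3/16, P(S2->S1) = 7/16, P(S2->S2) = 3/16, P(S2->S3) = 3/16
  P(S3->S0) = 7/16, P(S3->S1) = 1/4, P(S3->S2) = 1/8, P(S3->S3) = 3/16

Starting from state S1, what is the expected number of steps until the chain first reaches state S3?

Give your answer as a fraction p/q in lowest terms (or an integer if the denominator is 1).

Let h_i = expected steps to first reach S3 from state i.
Boundary: h_S3 = 0.
First-step equations for the other states:
  h_S0 = 1 + 1/4*h_S0 + 1/8*h_S1 + 1/2*h_S2 + 1/8*h_S3
  h_S1 = 1 + 3/8*h_S0 + 1/8*h_S1 + 1/4*h_S2 + 1/4*h_S3
  h_S2 = 1 + 3/16*h_S0 + 7/16*h_S1 + 3/16*h_S2 + 3/16*h_S3

Substituting h_S3 = 0 and rearranging gives the linear system (I - Q) h = 1:
  [3/4, -1/8, -1/2] . (h_S0, h_S1, h_S2) = 1
  [-3/8, 7/8, -1/4] . (h_S0, h_S1, h_S2) = 1
  [-3/16, -7/16, 13/16] . (h_S0, h_S1, h_S2) = 1

Solving yields:
  h_S0 = 1424/249
  h_S1 = 424/83
  h_S2 = 440/83

Starting state is S1, so the expected hitting time is h_S1 = 424/83.

Answer: 424/83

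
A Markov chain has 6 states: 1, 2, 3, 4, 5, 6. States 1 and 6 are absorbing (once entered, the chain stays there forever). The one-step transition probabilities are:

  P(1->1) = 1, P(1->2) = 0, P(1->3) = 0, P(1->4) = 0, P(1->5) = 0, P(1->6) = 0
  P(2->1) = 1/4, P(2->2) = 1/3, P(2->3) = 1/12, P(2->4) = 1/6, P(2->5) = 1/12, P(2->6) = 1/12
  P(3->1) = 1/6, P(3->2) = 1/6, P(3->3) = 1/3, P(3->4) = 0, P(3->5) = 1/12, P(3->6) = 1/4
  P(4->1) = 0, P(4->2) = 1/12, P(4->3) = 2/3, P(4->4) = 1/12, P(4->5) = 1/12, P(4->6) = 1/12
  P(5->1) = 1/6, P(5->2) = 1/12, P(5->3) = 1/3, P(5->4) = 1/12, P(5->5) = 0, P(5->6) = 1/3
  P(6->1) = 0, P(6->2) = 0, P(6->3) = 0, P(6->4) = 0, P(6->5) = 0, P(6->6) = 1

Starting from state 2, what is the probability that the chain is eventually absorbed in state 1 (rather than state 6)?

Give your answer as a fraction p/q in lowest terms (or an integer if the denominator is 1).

Answer: 2008/3439

Derivation:
Let a_i = P(absorbed in 1 | start in state i).
Boundary conditions: a_1 = 1, a_6 = 0.
For each transient state i, a_i = sum_j P(i->j) * a_j:
  a_2 = 1/4*a_1 + 1/3*a_2 + 1/12*a_3 + 1/6*a_4 + 1/12*a_5 + 1/12*a_6
  a_3 = 1/6*a_1 + 1/6*a_2 + 1/3*a_3 + 0*a_4 + 1/12*a_5 + 1/4*a_6
  a_4 = 0*a_1 + 1/12*a_2 + 2/3*a_3 + 1/12*a_4 + 1/12*a_5 + 1/12*a_6
  a_5 = 1/6*a_1 + 1/12*a_2 + 1/3*a_3 + 1/12*a_4 + 0*a_5 + 1/3*a_6

Substituting a_1 = 1 and a_6 = 0, rearrange to (I - Q) a = r where r[i] = P(i -> 1):
  [2/3, -1/12, -1/6, -1/12] . (a_2, a_3, a_4, a_5) = 1/4
  [-1/6, 2/3, 0, -1/12] . (a_2, a_3, a_4, a_5) = 1/6
  [-1/12, -2/3, 11/12, -1/12] . (a_2, a_3, a_4, a_5) = 0
  [-1/12, -1/3, -1/12, 1] . (a_2, a_3, a_4, a_5) = 1/6

Solving yields:
  a_2 = 2008/3439
  a_3 = 1533/3439
  a_4 = 1422/3439
  a_5 = 1370/3439

Starting state is 2, so the absorption probability is a_2 = 2008/3439.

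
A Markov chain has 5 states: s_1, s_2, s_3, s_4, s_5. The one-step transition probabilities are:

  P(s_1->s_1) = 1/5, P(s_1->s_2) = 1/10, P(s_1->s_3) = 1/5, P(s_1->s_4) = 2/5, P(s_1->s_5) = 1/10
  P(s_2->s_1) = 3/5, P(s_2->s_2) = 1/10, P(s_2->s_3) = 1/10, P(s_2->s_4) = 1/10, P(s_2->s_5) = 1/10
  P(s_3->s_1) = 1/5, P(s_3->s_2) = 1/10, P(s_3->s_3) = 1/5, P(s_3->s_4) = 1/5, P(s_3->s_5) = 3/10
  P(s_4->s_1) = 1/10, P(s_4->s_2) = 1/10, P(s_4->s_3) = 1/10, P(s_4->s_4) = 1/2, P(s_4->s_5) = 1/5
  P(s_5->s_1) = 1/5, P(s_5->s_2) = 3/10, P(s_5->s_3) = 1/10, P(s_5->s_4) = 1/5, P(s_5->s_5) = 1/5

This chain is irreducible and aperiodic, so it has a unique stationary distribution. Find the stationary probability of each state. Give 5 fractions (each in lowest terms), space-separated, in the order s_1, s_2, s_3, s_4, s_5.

Answer: 1841/8320 141/1040 1129/8320 1371/4160 37/208

Derivation:
The stationary distribution satisfies pi = pi * P, i.e.:
  pi_s_1 = 1/5*pi_s_1 + 3/5*pi_s_2 + 1/5*pi_s_3 + 1/10*pi_s_4 + 1/5*pi_s_5
  pi_s_2 = 1/10*pi_s_1 + 1/10*pi_s_2 + 1/10*pi_s_3 + 1/10*pi_s_4 + 3/10*pi_s_5
  pi_s_3 = 1/5*pi_s_1 + 1/10*pi_s_2 + 1/5*pi_s_3 + 1/10*pi_s_4 + 1/10*pi_s_5
  pi_s_4 = 2/5*pi_s_1 + 1/10*pi_s_2 + 1/5*pi_s_3 + 1/2*pi_s_4 + 1/5*pi_s_5
  pi_s_5 = 1/10*pi_s_1 + 1/10*pi_s_2 + 3/10*pi_s_3 + 1/5*pi_s_4 + 1/5*pi_s_5
with normalization: pi_s_1 + pi_s_2 + pi_s_3 + pi_s_4 + pi_s_5 = 1.

Using the first 4 balance equations plus normalization, the linear system A*pi = b is:
  [-4/5, 3/5, 1/5, 1/10, 1/5] . pi = 0
  [1/10, -9/10, 1/10, 1/10, 3/10] . pi = 0
  [1/5, 1/10, -4/5, 1/10, 1/10] . pi = 0
  [2/5, 1/10, 1/5, -1/2, 1/5] . pi = 0
  [1, 1, 1, 1, 1] . pi = 1

Solving yields:
  pi_s_1 = 1841/8320
  pi_s_2 = 141/1040
  pi_s_3 = 1129/8320
  pi_s_4 = 1371/4160
  pi_s_5 = 37/208

Verification (pi * P):
  1841/8320*1/5 + 141/1040*3/5 + 1129/8320*1/5 + 1371/4160*1/10 + 37/208*1/5 = 1841/8320 = pi_s_1  (ok)
  1841/8320*1/10 + 141/1040*1/10 + 1129/8320*1/10 + 1371/4160*1/10 + 37/208*3/10 = 141/1040 = pi_s_2  (ok)
  1841/8320*1/5 + 141/1040*1/10 + 1129/8320*1/5 + 1371/4160*1/10 + 37/208*1/10 = 1129/8320 = pi_s_3  (ok)
  1841/8320*2/5 + 141/1040*1/10 + 1129/8320*1/5 + 1371/4160*1/2 + 37/208*1/5 = 1371/4160 = pi_s_4  (ok)
  1841/8320*1/10 + 141/1040*1/10 + 1129/8320*3/10 + 1371/4160*1/5 + 37/208*1/5 = 37/208 = pi_s_5  (ok)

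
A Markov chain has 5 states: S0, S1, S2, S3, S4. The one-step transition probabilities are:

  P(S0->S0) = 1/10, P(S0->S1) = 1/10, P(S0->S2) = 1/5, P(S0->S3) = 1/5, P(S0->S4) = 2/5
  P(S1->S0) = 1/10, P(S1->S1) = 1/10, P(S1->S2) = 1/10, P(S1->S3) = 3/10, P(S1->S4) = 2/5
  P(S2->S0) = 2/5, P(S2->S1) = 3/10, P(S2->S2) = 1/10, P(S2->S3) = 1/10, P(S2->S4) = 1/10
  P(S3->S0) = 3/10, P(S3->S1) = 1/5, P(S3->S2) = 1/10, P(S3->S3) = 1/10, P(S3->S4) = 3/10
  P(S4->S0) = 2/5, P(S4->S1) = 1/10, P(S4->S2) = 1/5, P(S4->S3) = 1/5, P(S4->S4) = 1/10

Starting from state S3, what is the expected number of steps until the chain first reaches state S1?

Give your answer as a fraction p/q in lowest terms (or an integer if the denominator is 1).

Answer: 37/6

Derivation:
Let h_i = expected steps to first reach S1 from state i.
Boundary: h_S1 = 0.
First-step equations for the other states:
  h_S0 = 1 + 1/10*h_S0 + 1/10*h_S1 + 1/5*h_S2 + 1/5*h_S3 + 2/5*h_S4
  h_S2 = 1 + 2/5*h_S0 + 3/10*h_S1 + 1/10*h_S2 + 1/10*h_S3 + 1/10*h_S4
  h_S3 = 1 + 3/10*h_S0 + 1/5*h_S1 + 1/10*h_S2 + 1/10*h_S3 + 3/10*h_S4
  h_S4 = 1 + 2/5*h_S0 + 1/10*h_S1 + 1/5*h_S2 + 1/5*h_S3 + 1/10*h_S4

Substituting h_S1 = 0 and rearranging gives the linear system (I - Q) h = 1:
  [9/10, -1/5, -1/5, -2/5] . (h_S0, h_S2, h_S3, h_S4) = 1
  [-2/5, 9/10, -1/10, -1/10] . (h_S0, h_S2, h_S3, h_S4) = 1
  [-3/10, -1/10, 9/10, -3/10] . (h_S0, h_S2, h_S3, h_S4) = 1
  [-2/5, -1/5, -1/5, 9/10] . (h_S0, h_S2, h_S3, h_S4) = 1

Solving yields:
  h_S0 = 20/3
  h_S2 = 11/2
  h_S3 = 37/6
  h_S4 = 20/3

Starting state is S3, so the expected hitting time is h_S3 = 37/6.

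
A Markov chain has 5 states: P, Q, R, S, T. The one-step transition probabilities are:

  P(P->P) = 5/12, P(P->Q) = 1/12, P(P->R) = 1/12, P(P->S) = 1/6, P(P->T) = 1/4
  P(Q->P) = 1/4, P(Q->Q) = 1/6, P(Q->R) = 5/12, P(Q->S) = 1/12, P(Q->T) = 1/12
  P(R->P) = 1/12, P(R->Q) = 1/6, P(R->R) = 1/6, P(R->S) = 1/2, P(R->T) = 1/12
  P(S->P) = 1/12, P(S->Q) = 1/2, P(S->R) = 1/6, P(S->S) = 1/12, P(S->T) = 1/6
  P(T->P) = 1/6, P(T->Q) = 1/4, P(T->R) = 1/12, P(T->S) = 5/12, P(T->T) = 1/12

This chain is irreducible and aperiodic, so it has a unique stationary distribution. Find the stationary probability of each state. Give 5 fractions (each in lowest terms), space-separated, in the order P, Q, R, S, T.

The stationary distribution satisfies pi = pi * P, i.e.:
  pi_P = 5/12*pi_P + 1/4*pi_Q + 1/12*pi_R + 1/12*pi_S + 1/6*pi_T
  pi_Q = 1/12*pi_P + 1/6*pi_Q + 1/6*pi_R + 1/2*pi_S + 1/4*pi_T
  pi_R = 1/12*pi_P + 5/12*pi_Q + 1/6*pi_R + 1/6*pi_S + 1/12*pi_T
  pi_S = 1/6*pi_P + 1/12*pi_Q + 1/2*pi_R + 1/12*pi_S + 5/12*pi_T
  pi_T = 1/4*pi_P + 1/12*pi_Q + 1/12*pi_R + 1/6*pi_S + 1/12*pi_T
with normalization: pi_P + pi_Q + pi_R + pi_S + pi_T = 1.

Using the first 4 balance equations plus normalization, the linear system A*pi = b is:
  [-7/12, 1/4, 1/12, 1/12, 1/6] . pi = 0
  [1/12, -5/6, 1/6, 1/2, 1/4] . pi = 0
  [1/12, 5/12, -5/6, 1/6, 1/12] . pi = 0
  [1/6, 1/12, 1/2, -11/12, 5/12] . pi = 0
  [1, 1, 1, 1, 1] . pi = 1

Solving yields:
  pi_P = 885/4397
  pi_Q = 5214/21985
  pi_R = 870/4397
  pi_S = 5009/21985
  pi_T = 2987/21985

Verification (pi * P):
  885/4397*5/12 + 5214/21985*1/4 + 870/4397*1/12 + 5009/21985*1/12 + 2987/21985*1/6 = 885/4397 = pi_P  (ok)
  885/4397*1/12 + 5214/21985*1/6 + 870/4397*1/6 + 5009/21985*1/2 + 2987/21985*1/4 = 5214/21985 = pi_Q  (ok)
  885/4397*1/12 + 5214/21985*5/12 + 870/4397*1/6 + 5009/21985*1/6 + 2987/21985*1/12 = 870/4397 = pi_R  (ok)
  885/4397*1/6 + 5214/21985*1/12 + 870/4397*1/2 + 5009/21985*1/12 + 2987/21985*5/12 = 5009/21985 = pi_S  (ok)
  885/4397*1/4 + 5214/21985*1/12 + 870/4397*1/12 + 5009/21985*1/6 + 2987/21985*1/12 = 2987/21985 = pi_T  (ok)

Answer: 885/4397 5214/21985 870/4397 5009/21985 2987/21985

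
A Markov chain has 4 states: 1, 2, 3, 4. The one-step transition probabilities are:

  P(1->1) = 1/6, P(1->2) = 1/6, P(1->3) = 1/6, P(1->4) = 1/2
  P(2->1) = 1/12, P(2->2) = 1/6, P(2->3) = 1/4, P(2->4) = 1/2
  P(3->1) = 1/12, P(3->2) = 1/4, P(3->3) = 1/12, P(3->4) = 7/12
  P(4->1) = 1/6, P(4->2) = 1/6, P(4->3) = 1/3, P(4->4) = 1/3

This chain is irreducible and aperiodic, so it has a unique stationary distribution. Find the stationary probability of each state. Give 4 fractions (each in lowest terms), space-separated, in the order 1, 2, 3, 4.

Answer: 141/1073 200/1073 254/1073 478/1073

Derivation:
The stationary distribution satisfies pi = pi * P, i.e.:
  pi_1 = 1/6*pi_1 + 1/12*pi_2 + 1/12*pi_3 + 1/6*pi_4
  pi_2 = 1/6*pi_1 + 1/6*pi_2 + 1/4*pi_3 + 1/6*pi_4
  pi_3 = 1/6*pi_1 + 1/4*pi_2 + 1/12*pi_3 + 1/3*pi_4
  pi_4 = 1/2*pi_1 + 1/2*pi_2 + 7/12*pi_3 + 1/3*pi_4
with normalization: pi_1 + pi_2 + pi_3 + pi_4 = 1.

Using the first 3 balance equations plus normalization, the linear system A*pi = b is:
  [-5/6, 1/12, 1/12, 1/6] . pi = 0
  [1/6, -5/6, 1/4, 1/6] . pi = 0
  [1/6, 1/4, -11/12, 1/3] . pi = 0
  [1, 1, 1, 1] . pi = 1

Solving yields:
  pi_1 = 141/1073
  pi_2 = 200/1073
  pi_3 = 254/1073
  pi_4 = 478/1073

Verification (pi * P):
  141/1073*1/6 + 200/1073*1/12 + 254/1073*1/12 + 478/1073*1/6 = 141/1073 = pi_1  (ok)
  141/1073*1/6 + 200/1073*1/6 + 254/1073*1/4 + 478/1073*1/6 = 200/1073 = pi_2  (ok)
  141/1073*1/6 + 200/1073*1/4 + 254/1073*1/12 + 478/1073*1/3 = 254/1073 = pi_3  (ok)
  141/1073*1/2 + 200/1073*1/2 + 254/1073*7/12 + 478/1073*1/3 = 478/1073 = pi_4  (ok)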